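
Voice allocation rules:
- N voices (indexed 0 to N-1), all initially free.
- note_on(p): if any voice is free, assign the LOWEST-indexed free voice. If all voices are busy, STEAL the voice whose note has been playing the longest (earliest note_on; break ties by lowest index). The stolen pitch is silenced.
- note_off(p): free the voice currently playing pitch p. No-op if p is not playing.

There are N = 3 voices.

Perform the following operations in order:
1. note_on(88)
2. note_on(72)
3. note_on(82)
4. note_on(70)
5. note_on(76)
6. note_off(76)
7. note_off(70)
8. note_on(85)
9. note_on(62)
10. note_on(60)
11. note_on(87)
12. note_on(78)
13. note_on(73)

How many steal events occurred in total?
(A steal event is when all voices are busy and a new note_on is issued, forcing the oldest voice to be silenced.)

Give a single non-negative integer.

Answer: 6

Derivation:
Op 1: note_on(88): voice 0 is free -> assigned | voices=[88 - -]
Op 2: note_on(72): voice 1 is free -> assigned | voices=[88 72 -]
Op 3: note_on(82): voice 2 is free -> assigned | voices=[88 72 82]
Op 4: note_on(70): all voices busy, STEAL voice 0 (pitch 88, oldest) -> assign | voices=[70 72 82]
Op 5: note_on(76): all voices busy, STEAL voice 1 (pitch 72, oldest) -> assign | voices=[70 76 82]
Op 6: note_off(76): free voice 1 | voices=[70 - 82]
Op 7: note_off(70): free voice 0 | voices=[- - 82]
Op 8: note_on(85): voice 0 is free -> assigned | voices=[85 - 82]
Op 9: note_on(62): voice 1 is free -> assigned | voices=[85 62 82]
Op 10: note_on(60): all voices busy, STEAL voice 2 (pitch 82, oldest) -> assign | voices=[85 62 60]
Op 11: note_on(87): all voices busy, STEAL voice 0 (pitch 85, oldest) -> assign | voices=[87 62 60]
Op 12: note_on(78): all voices busy, STEAL voice 1 (pitch 62, oldest) -> assign | voices=[87 78 60]
Op 13: note_on(73): all voices busy, STEAL voice 2 (pitch 60, oldest) -> assign | voices=[87 78 73]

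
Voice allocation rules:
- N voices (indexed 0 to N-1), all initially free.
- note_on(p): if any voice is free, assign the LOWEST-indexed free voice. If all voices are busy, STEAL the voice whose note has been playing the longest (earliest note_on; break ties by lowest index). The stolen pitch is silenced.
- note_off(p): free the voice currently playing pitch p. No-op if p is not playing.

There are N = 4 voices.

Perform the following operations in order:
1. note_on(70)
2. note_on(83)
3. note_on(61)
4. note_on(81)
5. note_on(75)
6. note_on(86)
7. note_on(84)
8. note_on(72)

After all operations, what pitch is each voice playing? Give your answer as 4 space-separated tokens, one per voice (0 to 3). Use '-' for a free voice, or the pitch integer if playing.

Answer: 75 86 84 72

Derivation:
Op 1: note_on(70): voice 0 is free -> assigned | voices=[70 - - -]
Op 2: note_on(83): voice 1 is free -> assigned | voices=[70 83 - -]
Op 3: note_on(61): voice 2 is free -> assigned | voices=[70 83 61 -]
Op 4: note_on(81): voice 3 is free -> assigned | voices=[70 83 61 81]
Op 5: note_on(75): all voices busy, STEAL voice 0 (pitch 70, oldest) -> assign | voices=[75 83 61 81]
Op 6: note_on(86): all voices busy, STEAL voice 1 (pitch 83, oldest) -> assign | voices=[75 86 61 81]
Op 7: note_on(84): all voices busy, STEAL voice 2 (pitch 61, oldest) -> assign | voices=[75 86 84 81]
Op 8: note_on(72): all voices busy, STEAL voice 3 (pitch 81, oldest) -> assign | voices=[75 86 84 72]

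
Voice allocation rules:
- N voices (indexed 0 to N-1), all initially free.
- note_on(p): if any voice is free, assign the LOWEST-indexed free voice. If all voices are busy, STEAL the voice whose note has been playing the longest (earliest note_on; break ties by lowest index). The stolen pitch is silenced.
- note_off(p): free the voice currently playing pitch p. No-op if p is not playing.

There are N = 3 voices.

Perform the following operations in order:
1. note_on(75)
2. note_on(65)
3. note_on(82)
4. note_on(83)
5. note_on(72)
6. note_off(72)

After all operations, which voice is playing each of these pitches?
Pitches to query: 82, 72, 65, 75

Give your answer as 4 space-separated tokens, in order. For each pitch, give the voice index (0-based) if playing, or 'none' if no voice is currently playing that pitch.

Op 1: note_on(75): voice 0 is free -> assigned | voices=[75 - -]
Op 2: note_on(65): voice 1 is free -> assigned | voices=[75 65 -]
Op 3: note_on(82): voice 2 is free -> assigned | voices=[75 65 82]
Op 4: note_on(83): all voices busy, STEAL voice 0 (pitch 75, oldest) -> assign | voices=[83 65 82]
Op 5: note_on(72): all voices busy, STEAL voice 1 (pitch 65, oldest) -> assign | voices=[83 72 82]
Op 6: note_off(72): free voice 1 | voices=[83 - 82]

Answer: 2 none none none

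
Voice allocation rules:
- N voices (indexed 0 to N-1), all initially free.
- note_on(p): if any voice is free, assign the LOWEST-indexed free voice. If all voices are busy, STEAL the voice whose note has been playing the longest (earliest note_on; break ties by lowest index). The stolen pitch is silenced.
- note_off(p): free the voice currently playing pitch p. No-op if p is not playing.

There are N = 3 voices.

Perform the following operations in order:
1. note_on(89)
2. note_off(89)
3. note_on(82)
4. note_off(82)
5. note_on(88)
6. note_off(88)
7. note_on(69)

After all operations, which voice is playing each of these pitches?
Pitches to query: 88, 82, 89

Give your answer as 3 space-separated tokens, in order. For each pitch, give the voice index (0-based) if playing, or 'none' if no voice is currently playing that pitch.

Answer: none none none

Derivation:
Op 1: note_on(89): voice 0 is free -> assigned | voices=[89 - -]
Op 2: note_off(89): free voice 0 | voices=[- - -]
Op 3: note_on(82): voice 0 is free -> assigned | voices=[82 - -]
Op 4: note_off(82): free voice 0 | voices=[- - -]
Op 5: note_on(88): voice 0 is free -> assigned | voices=[88 - -]
Op 6: note_off(88): free voice 0 | voices=[- - -]
Op 7: note_on(69): voice 0 is free -> assigned | voices=[69 - -]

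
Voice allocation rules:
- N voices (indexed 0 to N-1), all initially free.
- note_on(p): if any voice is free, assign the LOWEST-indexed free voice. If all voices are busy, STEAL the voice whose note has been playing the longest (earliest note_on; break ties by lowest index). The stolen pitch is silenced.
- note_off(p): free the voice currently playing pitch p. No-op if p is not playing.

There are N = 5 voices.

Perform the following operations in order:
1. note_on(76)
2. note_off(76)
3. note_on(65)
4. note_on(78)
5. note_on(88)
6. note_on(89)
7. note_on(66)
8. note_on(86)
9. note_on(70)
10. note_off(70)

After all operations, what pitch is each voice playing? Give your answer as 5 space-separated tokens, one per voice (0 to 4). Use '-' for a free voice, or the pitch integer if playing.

Op 1: note_on(76): voice 0 is free -> assigned | voices=[76 - - - -]
Op 2: note_off(76): free voice 0 | voices=[- - - - -]
Op 3: note_on(65): voice 0 is free -> assigned | voices=[65 - - - -]
Op 4: note_on(78): voice 1 is free -> assigned | voices=[65 78 - - -]
Op 5: note_on(88): voice 2 is free -> assigned | voices=[65 78 88 - -]
Op 6: note_on(89): voice 3 is free -> assigned | voices=[65 78 88 89 -]
Op 7: note_on(66): voice 4 is free -> assigned | voices=[65 78 88 89 66]
Op 8: note_on(86): all voices busy, STEAL voice 0 (pitch 65, oldest) -> assign | voices=[86 78 88 89 66]
Op 9: note_on(70): all voices busy, STEAL voice 1 (pitch 78, oldest) -> assign | voices=[86 70 88 89 66]
Op 10: note_off(70): free voice 1 | voices=[86 - 88 89 66]

Answer: 86 - 88 89 66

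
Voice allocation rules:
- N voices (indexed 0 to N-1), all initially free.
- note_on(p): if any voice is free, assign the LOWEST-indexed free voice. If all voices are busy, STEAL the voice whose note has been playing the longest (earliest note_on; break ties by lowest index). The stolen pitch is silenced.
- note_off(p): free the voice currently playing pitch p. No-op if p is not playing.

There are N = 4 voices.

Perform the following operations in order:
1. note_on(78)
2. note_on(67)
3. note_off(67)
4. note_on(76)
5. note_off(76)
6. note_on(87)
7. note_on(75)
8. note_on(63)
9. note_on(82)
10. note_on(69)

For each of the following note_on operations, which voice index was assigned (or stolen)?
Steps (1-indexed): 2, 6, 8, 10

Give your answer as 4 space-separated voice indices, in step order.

Op 1: note_on(78): voice 0 is free -> assigned | voices=[78 - - -]
Op 2: note_on(67): voice 1 is free -> assigned | voices=[78 67 - -]
Op 3: note_off(67): free voice 1 | voices=[78 - - -]
Op 4: note_on(76): voice 1 is free -> assigned | voices=[78 76 - -]
Op 5: note_off(76): free voice 1 | voices=[78 - - -]
Op 6: note_on(87): voice 1 is free -> assigned | voices=[78 87 - -]
Op 7: note_on(75): voice 2 is free -> assigned | voices=[78 87 75 -]
Op 8: note_on(63): voice 3 is free -> assigned | voices=[78 87 75 63]
Op 9: note_on(82): all voices busy, STEAL voice 0 (pitch 78, oldest) -> assign | voices=[82 87 75 63]
Op 10: note_on(69): all voices busy, STEAL voice 1 (pitch 87, oldest) -> assign | voices=[82 69 75 63]

Answer: 1 1 3 1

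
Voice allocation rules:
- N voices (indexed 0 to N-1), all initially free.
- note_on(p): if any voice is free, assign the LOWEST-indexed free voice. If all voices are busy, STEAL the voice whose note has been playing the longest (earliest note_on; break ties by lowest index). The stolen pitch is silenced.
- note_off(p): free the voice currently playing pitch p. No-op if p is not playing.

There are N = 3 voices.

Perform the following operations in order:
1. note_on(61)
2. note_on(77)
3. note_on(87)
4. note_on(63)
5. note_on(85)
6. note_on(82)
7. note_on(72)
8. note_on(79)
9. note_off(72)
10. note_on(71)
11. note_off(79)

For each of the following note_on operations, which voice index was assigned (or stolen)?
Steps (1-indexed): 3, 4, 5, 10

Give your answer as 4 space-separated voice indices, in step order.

Op 1: note_on(61): voice 0 is free -> assigned | voices=[61 - -]
Op 2: note_on(77): voice 1 is free -> assigned | voices=[61 77 -]
Op 3: note_on(87): voice 2 is free -> assigned | voices=[61 77 87]
Op 4: note_on(63): all voices busy, STEAL voice 0 (pitch 61, oldest) -> assign | voices=[63 77 87]
Op 5: note_on(85): all voices busy, STEAL voice 1 (pitch 77, oldest) -> assign | voices=[63 85 87]
Op 6: note_on(82): all voices busy, STEAL voice 2 (pitch 87, oldest) -> assign | voices=[63 85 82]
Op 7: note_on(72): all voices busy, STEAL voice 0 (pitch 63, oldest) -> assign | voices=[72 85 82]
Op 8: note_on(79): all voices busy, STEAL voice 1 (pitch 85, oldest) -> assign | voices=[72 79 82]
Op 9: note_off(72): free voice 0 | voices=[- 79 82]
Op 10: note_on(71): voice 0 is free -> assigned | voices=[71 79 82]
Op 11: note_off(79): free voice 1 | voices=[71 - 82]

Answer: 2 0 1 0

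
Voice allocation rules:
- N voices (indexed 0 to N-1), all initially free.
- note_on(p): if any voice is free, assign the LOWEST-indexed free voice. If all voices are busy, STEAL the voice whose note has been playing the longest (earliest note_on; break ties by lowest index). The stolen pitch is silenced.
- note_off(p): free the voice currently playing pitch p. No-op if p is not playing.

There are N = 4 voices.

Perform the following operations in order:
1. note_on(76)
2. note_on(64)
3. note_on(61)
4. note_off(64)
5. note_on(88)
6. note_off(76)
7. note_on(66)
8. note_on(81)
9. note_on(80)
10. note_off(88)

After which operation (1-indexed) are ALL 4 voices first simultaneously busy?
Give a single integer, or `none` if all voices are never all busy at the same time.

Op 1: note_on(76): voice 0 is free -> assigned | voices=[76 - - -]
Op 2: note_on(64): voice 1 is free -> assigned | voices=[76 64 - -]
Op 3: note_on(61): voice 2 is free -> assigned | voices=[76 64 61 -]
Op 4: note_off(64): free voice 1 | voices=[76 - 61 -]
Op 5: note_on(88): voice 1 is free -> assigned | voices=[76 88 61 -]
Op 6: note_off(76): free voice 0 | voices=[- 88 61 -]
Op 7: note_on(66): voice 0 is free -> assigned | voices=[66 88 61 -]
Op 8: note_on(81): voice 3 is free -> assigned | voices=[66 88 61 81]
Op 9: note_on(80): all voices busy, STEAL voice 2 (pitch 61, oldest) -> assign | voices=[66 88 80 81]
Op 10: note_off(88): free voice 1 | voices=[66 - 80 81]

Answer: 8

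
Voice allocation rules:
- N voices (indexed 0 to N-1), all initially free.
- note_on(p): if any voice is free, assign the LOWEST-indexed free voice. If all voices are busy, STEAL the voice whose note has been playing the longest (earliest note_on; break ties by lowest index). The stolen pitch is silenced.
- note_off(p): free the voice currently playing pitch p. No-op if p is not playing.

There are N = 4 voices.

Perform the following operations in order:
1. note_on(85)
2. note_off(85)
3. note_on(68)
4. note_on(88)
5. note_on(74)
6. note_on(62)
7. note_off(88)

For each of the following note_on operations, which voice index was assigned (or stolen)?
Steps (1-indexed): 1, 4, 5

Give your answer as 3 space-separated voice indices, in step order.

Op 1: note_on(85): voice 0 is free -> assigned | voices=[85 - - -]
Op 2: note_off(85): free voice 0 | voices=[- - - -]
Op 3: note_on(68): voice 0 is free -> assigned | voices=[68 - - -]
Op 4: note_on(88): voice 1 is free -> assigned | voices=[68 88 - -]
Op 5: note_on(74): voice 2 is free -> assigned | voices=[68 88 74 -]
Op 6: note_on(62): voice 3 is free -> assigned | voices=[68 88 74 62]
Op 7: note_off(88): free voice 1 | voices=[68 - 74 62]

Answer: 0 1 2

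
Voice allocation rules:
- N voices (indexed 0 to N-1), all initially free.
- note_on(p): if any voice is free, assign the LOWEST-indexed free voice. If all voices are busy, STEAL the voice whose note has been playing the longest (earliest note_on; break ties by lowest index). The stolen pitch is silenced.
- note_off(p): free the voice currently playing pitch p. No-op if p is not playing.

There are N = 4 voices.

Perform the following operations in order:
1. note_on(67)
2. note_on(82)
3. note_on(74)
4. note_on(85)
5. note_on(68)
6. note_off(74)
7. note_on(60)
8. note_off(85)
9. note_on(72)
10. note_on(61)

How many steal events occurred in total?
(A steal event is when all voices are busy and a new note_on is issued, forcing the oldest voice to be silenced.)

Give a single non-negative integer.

Op 1: note_on(67): voice 0 is free -> assigned | voices=[67 - - -]
Op 2: note_on(82): voice 1 is free -> assigned | voices=[67 82 - -]
Op 3: note_on(74): voice 2 is free -> assigned | voices=[67 82 74 -]
Op 4: note_on(85): voice 3 is free -> assigned | voices=[67 82 74 85]
Op 5: note_on(68): all voices busy, STEAL voice 0 (pitch 67, oldest) -> assign | voices=[68 82 74 85]
Op 6: note_off(74): free voice 2 | voices=[68 82 - 85]
Op 7: note_on(60): voice 2 is free -> assigned | voices=[68 82 60 85]
Op 8: note_off(85): free voice 3 | voices=[68 82 60 -]
Op 9: note_on(72): voice 3 is free -> assigned | voices=[68 82 60 72]
Op 10: note_on(61): all voices busy, STEAL voice 1 (pitch 82, oldest) -> assign | voices=[68 61 60 72]

Answer: 2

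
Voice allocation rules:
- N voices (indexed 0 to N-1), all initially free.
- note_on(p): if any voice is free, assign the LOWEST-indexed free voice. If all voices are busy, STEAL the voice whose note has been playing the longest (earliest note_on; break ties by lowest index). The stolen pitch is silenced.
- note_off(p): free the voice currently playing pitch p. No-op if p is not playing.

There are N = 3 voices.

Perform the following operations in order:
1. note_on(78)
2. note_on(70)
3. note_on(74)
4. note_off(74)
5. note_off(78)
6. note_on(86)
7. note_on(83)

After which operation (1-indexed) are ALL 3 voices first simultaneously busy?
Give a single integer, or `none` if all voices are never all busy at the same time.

Op 1: note_on(78): voice 0 is free -> assigned | voices=[78 - -]
Op 2: note_on(70): voice 1 is free -> assigned | voices=[78 70 -]
Op 3: note_on(74): voice 2 is free -> assigned | voices=[78 70 74]
Op 4: note_off(74): free voice 2 | voices=[78 70 -]
Op 5: note_off(78): free voice 0 | voices=[- 70 -]
Op 6: note_on(86): voice 0 is free -> assigned | voices=[86 70 -]
Op 7: note_on(83): voice 2 is free -> assigned | voices=[86 70 83]

Answer: 3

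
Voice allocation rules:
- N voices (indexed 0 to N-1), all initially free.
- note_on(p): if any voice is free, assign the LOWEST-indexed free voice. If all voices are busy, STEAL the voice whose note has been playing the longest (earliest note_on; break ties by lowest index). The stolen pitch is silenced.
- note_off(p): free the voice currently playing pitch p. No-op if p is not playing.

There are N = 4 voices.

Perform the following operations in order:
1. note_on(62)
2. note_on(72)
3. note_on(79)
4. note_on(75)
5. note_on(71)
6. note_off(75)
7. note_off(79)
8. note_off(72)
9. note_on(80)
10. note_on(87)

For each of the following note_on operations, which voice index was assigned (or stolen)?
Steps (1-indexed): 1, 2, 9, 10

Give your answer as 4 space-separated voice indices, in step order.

Answer: 0 1 1 2

Derivation:
Op 1: note_on(62): voice 0 is free -> assigned | voices=[62 - - -]
Op 2: note_on(72): voice 1 is free -> assigned | voices=[62 72 - -]
Op 3: note_on(79): voice 2 is free -> assigned | voices=[62 72 79 -]
Op 4: note_on(75): voice 3 is free -> assigned | voices=[62 72 79 75]
Op 5: note_on(71): all voices busy, STEAL voice 0 (pitch 62, oldest) -> assign | voices=[71 72 79 75]
Op 6: note_off(75): free voice 3 | voices=[71 72 79 -]
Op 7: note_off(79): free voice 2 | voices=[71 72 - -]
Op 8: note_off(72): free voice 1 | voices=[71 - - -]
Op 9: note_on(80): voice 1 is free -> assigned | voices=[71 80 - -]
Op 10: note_on(87): voice 2 is free -> assigned | voices=[71 80 87 -]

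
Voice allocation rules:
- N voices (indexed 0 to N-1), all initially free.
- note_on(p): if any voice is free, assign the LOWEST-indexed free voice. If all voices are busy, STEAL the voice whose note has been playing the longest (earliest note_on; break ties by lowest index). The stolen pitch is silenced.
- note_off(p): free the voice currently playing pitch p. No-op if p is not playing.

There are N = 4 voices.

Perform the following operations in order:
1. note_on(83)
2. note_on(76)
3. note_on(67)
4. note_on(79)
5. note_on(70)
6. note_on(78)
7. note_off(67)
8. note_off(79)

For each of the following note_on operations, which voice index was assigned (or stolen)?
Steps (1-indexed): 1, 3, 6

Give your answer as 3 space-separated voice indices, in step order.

Answer: 0 2 1

Derivation:
Op 1: note_on(83): voice 0 is free -> assigned | voices=[83 - - -]
Op 2: note_on(76): voice 1 is free -> assigned | voices=[83 76 - -]
Op 3: note_on(67): voice 2 is free -> assigned | voices=[83 76 67 -]
Op 4: note_on(79): voice 3 is free -> assigned | voices=[83 76 67 79]
Op 5: note_on(70): all voices busy, STEAL voice 0 (pitch 83, oldest) -> assign | voices=[70 76 67 79]
Op 6: note_on(78): all voices busy, STEAL voice 1 (pitch 76, oldest) -> assign | voices=[70 78 67 79]
Op 7: note_off(67): free voice 2 | voices=[70 78 - 79]
Op 8: note_off(79): free voice 3 | voices=[70 78 - -]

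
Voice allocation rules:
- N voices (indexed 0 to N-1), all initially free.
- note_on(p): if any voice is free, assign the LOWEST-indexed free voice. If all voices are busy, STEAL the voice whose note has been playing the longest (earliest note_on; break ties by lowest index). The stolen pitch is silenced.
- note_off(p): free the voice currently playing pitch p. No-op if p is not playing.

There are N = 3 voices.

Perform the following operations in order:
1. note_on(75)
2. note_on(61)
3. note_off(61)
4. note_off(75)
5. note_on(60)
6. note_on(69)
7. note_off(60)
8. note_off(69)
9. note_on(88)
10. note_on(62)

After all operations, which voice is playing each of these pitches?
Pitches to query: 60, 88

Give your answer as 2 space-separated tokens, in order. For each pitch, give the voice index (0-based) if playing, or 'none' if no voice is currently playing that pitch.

Answer: none 0

Derivation:
Op 1: note_on(75): voice 0 is free -> assigned | voices=[75 - -]
Op 2: note_on(61): voice 1 is free -> assigned | voices=[75 61 -]
Op 3: note_off(61): free voice 1 | voices=[75 - -]
Op 4: note_off(75): free voice 0 | voices=[- - -]
Op 5: note_on(60): voice 0 is free -> assigned | voices=[60 - -]
Op 6: note_on(69): voice 1 is free -> assigned | voices=[60 69 -]
Op 7: note_off(60): free voice 0 | voices=[- 69 -]
Op 8: note_off(69): free voice 1 | voices=[- - -]
Op 9: note_on(88): voice 0 is free -> assigned | voices=[88 - -]
Op 10: note_on(62): voice 1 is free -> assigned | voices=[88 62 -]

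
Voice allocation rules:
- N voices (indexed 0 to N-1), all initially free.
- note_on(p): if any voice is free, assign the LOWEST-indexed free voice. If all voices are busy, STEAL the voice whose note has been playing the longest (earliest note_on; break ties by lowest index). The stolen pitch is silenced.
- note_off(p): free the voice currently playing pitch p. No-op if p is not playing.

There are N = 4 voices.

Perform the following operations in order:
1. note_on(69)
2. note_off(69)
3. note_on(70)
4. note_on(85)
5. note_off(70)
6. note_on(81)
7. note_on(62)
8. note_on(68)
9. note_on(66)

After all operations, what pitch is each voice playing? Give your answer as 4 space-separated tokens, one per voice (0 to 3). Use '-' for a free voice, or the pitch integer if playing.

Op 1: note_on(69): voice 0 is free -> assigned | voices=[69 - - -]
Op 2: note_off(69): free voice 0 | voices=[- - - -]
Op 3: note_on(70): voice 0 is free -> assigned | voices=[70 - - -]
Op 4: note_on(85): voice 1 is free -> assigned | voices=[70 85 - -]
Op 5: note_off(70): free voice 0 | voices=[- 85 - -]
Op 6: note_on(81): voice 0 is free -> assigned | voices=[81 85 - -]
Op 7: note_on(62): voice 2 is free -> assigned | voices=[81 85 62 -]
Op 8: note_on(68): voice 3 is free -> assigned | voices=[81 85 62 68]
Op 9: note_on(66): all voices busy, STEAL voice 1 (pitch 85, oldest) -> assign | voices=[81 66 62 68]

Answer: 81 66 62 68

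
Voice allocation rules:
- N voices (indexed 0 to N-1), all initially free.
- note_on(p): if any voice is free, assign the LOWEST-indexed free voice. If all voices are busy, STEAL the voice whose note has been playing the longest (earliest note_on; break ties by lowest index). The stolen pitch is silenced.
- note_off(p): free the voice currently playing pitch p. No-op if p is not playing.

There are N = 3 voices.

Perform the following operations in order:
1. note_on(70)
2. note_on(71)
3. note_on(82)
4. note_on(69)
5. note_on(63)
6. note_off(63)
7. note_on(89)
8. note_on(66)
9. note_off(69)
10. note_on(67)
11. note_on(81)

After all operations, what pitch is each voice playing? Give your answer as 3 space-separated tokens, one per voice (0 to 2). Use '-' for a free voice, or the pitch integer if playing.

Answer: 67 81 66

Derivation:
Op 1: note_on(70): voice 0 is free -> assigned | voices=[70 - -]
Op 2: note_on(71): voice 1 is free -> assigned | voices=[70 71 -]
Op 3: note_on(82): voice 2 is free -> assigned | voices=[70 71 82]
Op 4: note_on(69): all voices busy, STEAL voice 0 (pitch 70, oldest) -> assign | voices=[69 71 82]
Op 5: note_on(63): all voices busy, STEAL voice 1 (pitch 71, oldest) -> assign | voices=[69 63 82]
Op 6: note_off(63): free voice 1 | voices=[69 - 82]
Op 7: note_on(89): voice 1 is free -> assigned | voices=[69 89 82]
Op 8: note_on(66): all voices busy, STEAL voice 2 (pitch 82, oldest) -> assign | voices=[69 89 66]
Op 9: note_off(69): free voice 0 | voices=[- 89 66]
Op 10: note_on(67): voice 0 is free -> assigned | voices=[67 89 66]
Op 11: note_on(81): all voices busy, STEAL voice 1 (pitch 89, oldest) -> assign | voices=[67 81 66]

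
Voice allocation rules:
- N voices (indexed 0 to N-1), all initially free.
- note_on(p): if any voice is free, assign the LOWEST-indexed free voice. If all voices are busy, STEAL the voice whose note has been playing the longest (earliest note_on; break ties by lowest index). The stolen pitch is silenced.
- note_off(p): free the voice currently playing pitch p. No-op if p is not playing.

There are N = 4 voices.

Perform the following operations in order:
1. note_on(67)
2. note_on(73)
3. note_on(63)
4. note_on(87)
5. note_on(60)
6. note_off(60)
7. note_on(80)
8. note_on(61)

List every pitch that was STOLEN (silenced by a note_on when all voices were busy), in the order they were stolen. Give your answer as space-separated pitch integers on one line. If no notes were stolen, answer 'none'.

Answer: 67 73

Derivation:
Op 1: note_on(67): voice 0 is free -> assigned | voices=[67 - - -]
Op 2: note_on(73): voice 1 is free -> assigned | voices=[67 73 - -]
Op 3: note_on(63): voice 2 is free -> assigned | voices=[67 73 63 -]
Op 4: note_on(87): voice 3 is free -> assigned | voices=[67 73 63 87]
Op 5: note_on(60): all voices busy, STEAL voice 0 (pitch 67, oldest) -> assign | voices=[60 73 63 87]
Op 6: note_off(60): free voice 0 | voices=[- 73 63 87]
Op 7: note_on(80): voice 0 is free -> assigned | voices=[80 73 63 87]
Op 8: note_on(61): all voices busy, STEAL voice 1 (pitch 73, oldest) -> assign | voices=[80 61 63 87]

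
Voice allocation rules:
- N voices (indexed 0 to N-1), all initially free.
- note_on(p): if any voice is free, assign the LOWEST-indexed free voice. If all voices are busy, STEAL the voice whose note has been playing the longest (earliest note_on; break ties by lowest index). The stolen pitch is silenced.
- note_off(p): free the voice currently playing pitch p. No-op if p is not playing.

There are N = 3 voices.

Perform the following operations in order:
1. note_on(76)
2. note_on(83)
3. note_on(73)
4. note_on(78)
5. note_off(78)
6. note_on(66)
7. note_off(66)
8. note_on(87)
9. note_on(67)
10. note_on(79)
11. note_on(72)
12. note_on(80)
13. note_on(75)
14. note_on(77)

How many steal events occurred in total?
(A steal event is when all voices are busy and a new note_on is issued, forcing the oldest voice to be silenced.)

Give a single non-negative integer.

Answer: 7

Derivation:
Op 1: note_on(76): voice 0 is free -> assigned | voices=[76 - -]
Op 2: note_on(83): voice 1 is free -> assigned | voices=[76 83 -]
Op 3: note_on(73): voice 2 is free -> assigned | voices=[76 83 73]
Op 4: note_on(78): all voices busy, STEAL voice 0 (pitch 76, oldest) -> assign | voices=[78 83 73]
Op 5: note_off(78): free voice 0 | voices=[- 83 73]
Op 6: note_on(66): voice 0 is free -> assigned | voices=[66 83 73]
Op 7: note_off(66): free voice 0 | voices=[- 83 73]
Op 8: note_on(87): voice 0 is free -> assigned | voices=[87 83 73]
Op 9: note_on(67): all voices busy, STEAL voice 1 (pitch 83, oldest) -> assign | voices=[87 67 73]
Op 10: note_on(79): all voices busy, STEAL voice 2 (pitch 73, oldest) -> assign | voices=[87 67 79]
Op 11: note_on(72): all voices busy, STEAL voice 0 (pitch 87, oldest) -> assign | voices=[72 67 79]
Op 12: note_on(80): all voices busy, STEAL voice 1 (pitch 67, oldest) -> assign | voices=[72 80 79]
Op 13: note_on(75): all voices busy, STEAL voice 2 (pitch 79, oldest) -> assign | voices=[72 80 75]
Op 14: note_on(77): all voices busy, STEAL voice 0 (pitch 72, oldest) -> assign | voices=[77 80 75]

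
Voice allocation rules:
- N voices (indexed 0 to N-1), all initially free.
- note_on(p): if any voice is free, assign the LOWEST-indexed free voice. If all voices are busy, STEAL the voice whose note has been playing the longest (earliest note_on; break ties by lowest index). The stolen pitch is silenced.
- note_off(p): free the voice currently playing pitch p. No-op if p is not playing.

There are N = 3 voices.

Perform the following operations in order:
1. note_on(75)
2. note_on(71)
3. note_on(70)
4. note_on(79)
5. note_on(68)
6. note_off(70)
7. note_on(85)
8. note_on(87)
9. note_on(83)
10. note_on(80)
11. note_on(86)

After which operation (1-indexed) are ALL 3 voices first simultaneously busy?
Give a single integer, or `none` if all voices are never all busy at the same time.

Op 1: note_on(75): voice 0 is free -> assigned | voices=[75 - -]
Op 2: note_on(71): voice 1 is free -> assigned | voices=[75 71 -]
Op 3: note_on(70): voice 2 is free -> assigned | voices=[75 71 70]
Op 4: note_on(79): all voices busy, STEAL voice 0 (pitch 75, oldest) -> assign | voices=[79 71 70]
Op 5: note_on(68): all voices busy, STEAL voice 1 (pitch 71, oldest) -> assign | voices=[79 68 70]
Op 6: note_off(70): free voice 2 | voices=[79 68 -]
Op 7: note_on(85): voice 2 is free -> assigned | voices=[79 68 85]
Op 8: note_on(87): all voices busy, STEAL voice 0 (pitch 79, oldest) -> assign | voices=[87 68 85]
Op 9: note_on(83): all voices busy, STEAL voice 1 (pitch 68, oldest) -> assign | voices=[87 83 85]
Op 10: note_on(80): all voices busy, STEAL voice 2 (pitch 85, oldest) -> assign | voices=[87 83 80]
Op 11: note_on(86): all voices busy, STEAL voice 0 (pitch 87, oldest) -> assign | voices=[86 83 80]

Answer: 3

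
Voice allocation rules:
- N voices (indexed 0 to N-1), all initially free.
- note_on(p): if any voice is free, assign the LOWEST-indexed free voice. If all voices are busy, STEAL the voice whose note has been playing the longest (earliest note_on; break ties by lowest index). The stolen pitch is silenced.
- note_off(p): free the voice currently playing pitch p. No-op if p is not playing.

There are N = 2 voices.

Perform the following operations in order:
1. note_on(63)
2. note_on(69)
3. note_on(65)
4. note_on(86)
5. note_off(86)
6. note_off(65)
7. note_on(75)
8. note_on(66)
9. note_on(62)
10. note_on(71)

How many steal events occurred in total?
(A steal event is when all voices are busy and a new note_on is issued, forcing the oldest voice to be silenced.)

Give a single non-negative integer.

Op 1: note_on(63): voice 0 is free -> assigned | voices=[63 -]
Op 2: note_on(69): voice 1 is free -> assigned | voices=[63 69]
Op 3: note_on(65): all voices busy, STEAL voice 0 (pitch 63, oldest) -> assign | voices=[65 69]
Op 4: note_on(86): all voices busy, STEAL voice 1 (pitch 69, oldest) -> assign | voices=[65 86]
Op 5: note_off(86): free voice 1 | voices=[65 -]
Op 6: note_off(65): free voice 0 | voices=[- -]
Op 7: note_on(75): voice 0 is free -> assigned | voices=[75 -]
Op 8: note_on(66): voice 1 is free -> assigned | voices=[75 66]
Op 9: note_on(62): all voices busy, STEAL voice 0 (pitch 75, oldest) -> assign | voices=[62 66]
Op 10: note_on(71): all voices busy, STEAL voice 1 (pitch 66, oldest) -> assign | voices=[62 71]

Answer: 4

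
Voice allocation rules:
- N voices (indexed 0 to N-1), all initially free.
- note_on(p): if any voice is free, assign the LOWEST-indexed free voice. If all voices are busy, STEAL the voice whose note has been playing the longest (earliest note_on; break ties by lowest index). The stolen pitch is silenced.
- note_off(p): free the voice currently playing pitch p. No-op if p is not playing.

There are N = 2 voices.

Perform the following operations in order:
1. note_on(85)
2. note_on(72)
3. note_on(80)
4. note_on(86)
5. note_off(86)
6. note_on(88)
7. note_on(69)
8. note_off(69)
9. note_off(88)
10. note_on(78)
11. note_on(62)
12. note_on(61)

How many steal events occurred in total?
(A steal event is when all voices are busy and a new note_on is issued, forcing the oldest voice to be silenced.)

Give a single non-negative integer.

Op 1: note_on(85): voice 0 is free -> assigned | voices=[85 -]
Op 2: note_on(72): voice 1 is free -> assigned | voices=[85 72]
Op 3: note_on(80): all voices busy, STEAL voice 0 (pitch 85, oldest) -> assign | voices=[80 72]
Op 4: note_on(86): all voices busy, STEAL voice 1 (pitch 72, oldest) -> assign | voices=[80 86]
Op 5: note_off(86): free voice 1 | voices=[80 -]
Op 6: note_on(88): voice 1 is free -> assigned | voices=[80 88]
Op 7: note_on(69): all voices busy, STEAL voice 0 (pitch 80, oldest) -> assign | voices=[69 88]
Op 8: note_off(69): free voice 0 | voices=[- 88]
Op 9: note_off(88): free voice 1 | voices=[- -]
Op 10: note_on(78): voice 0 is free -> assigned | voices=[78 -]
Op 11: note_on(62): voice 1 is free -> assigned | voices=[78 62]
Op 12: note_on(61): all voices busy, STEAL voice 0 (pitch 78, oldest) -> assign | voices=[61 62]

Answer: 4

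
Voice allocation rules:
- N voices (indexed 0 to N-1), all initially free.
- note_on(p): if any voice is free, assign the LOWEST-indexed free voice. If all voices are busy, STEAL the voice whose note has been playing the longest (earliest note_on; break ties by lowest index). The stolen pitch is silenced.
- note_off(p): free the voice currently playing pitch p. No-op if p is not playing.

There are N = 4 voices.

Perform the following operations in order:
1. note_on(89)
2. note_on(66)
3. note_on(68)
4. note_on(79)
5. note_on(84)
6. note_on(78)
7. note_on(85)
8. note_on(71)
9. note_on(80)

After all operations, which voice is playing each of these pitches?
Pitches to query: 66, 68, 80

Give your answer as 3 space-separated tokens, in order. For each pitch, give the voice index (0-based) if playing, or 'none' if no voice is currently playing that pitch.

Answer: none none 0

Derivation:
Op 1: note_on(89): voice 0 is free -> assigned | voices=[89 - - -]
Op 2: note_on(66): voice 1 is free -> assigned | voices=[89 66 - -]
Op 3: note_on(68): voice 2 is free -> assigned | voices=[89 66 68 -]
Op 4: note_on(79): voice 3 is free -> assigned | voices=[89 66 68 79]
Op 5: note_on(84): all voices busy, STEAL voice 0 (pitch 89, oldest) -> assign | voices=[84 66 68 79]
Op 6: note_on(78): all voices busy, STEAL voice 1 (pitch 66, oldest) -> assign | voices=[84 78 68 79]
Op 7: note_on(85): all voices busy, STEAL voice 2 (pitch 68, oldest) -> assign | voices=[84 78 85 79]
Op 8: note_on(71): all voices busy, STEAL voice 3 (pitch 79, oldest) -> assign | voices=[84 78 85 71]
Op 9: note_on(80): all voices busy, STEAL voice 0 (pitch 84, oldest) -> assign | voices=[80 78 85 71]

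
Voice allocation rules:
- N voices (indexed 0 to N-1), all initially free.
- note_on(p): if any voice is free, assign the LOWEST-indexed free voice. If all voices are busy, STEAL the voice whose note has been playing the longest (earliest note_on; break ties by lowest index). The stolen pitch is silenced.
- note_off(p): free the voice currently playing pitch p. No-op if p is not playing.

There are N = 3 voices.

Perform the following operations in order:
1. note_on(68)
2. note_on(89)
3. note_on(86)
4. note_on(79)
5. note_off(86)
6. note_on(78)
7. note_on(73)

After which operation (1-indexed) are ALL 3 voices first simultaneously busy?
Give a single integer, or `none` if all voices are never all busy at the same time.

Answer: 3

Derivation:
Op 1: note_on(68): voice 0 is free -> assigned | voices=[68 - -]
Op 2: note_on(89): voice 1 is free -> assigned | voices=[68 89 -]
Op 3: note_on(86): voice 2 is free -> assigned | voices=[68 89 86]
Op 4: note_on(79): all voices busy, STEAL voice 0 (pitch 68, oldest) -> assign | voices=[79 89 86]
Op 5: note_off(86): free voice 2 | voices=[79 89 -]
Op 6: note_on(78): voice 2 is free -> assigned | voices=[79 89 78]
Op 7: note_on(73): all voices busy, STEAL voice 1 (pitch 89, oldest) -> assign | voices=[79 73 78]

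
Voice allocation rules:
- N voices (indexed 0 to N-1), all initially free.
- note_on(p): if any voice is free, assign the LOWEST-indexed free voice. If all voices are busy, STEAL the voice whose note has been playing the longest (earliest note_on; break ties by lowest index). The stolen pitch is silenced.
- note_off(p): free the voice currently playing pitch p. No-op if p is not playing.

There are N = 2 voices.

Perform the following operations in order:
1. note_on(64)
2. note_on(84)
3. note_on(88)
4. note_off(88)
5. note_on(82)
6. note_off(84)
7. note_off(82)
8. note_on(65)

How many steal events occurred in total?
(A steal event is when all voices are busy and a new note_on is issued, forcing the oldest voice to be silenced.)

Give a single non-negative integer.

Answer: 1

Derivation:
Op 1: note_on(64): voice 0 is free -> assigned | voices=[64 -]
Op 2: note_on(84): voice 1 is free -> assigned | voices=[64 84]
Op 3: note_on(88): all voices busy, STEAL voice 0 (pitch 64, oldest) -> assign | voices=[88 84]
Op 4: note_off(88): free voice 0 | voices=[- 84]
Op 5: note_on(82): voice 0 is free -> assigned | voices=[82 84]
Op 6: note_off(84): free voice 1 | voices=[82 -]
Op 7: note_off(82): free voice 0 | voices=[- -]
Op 8: note_on(65): voice 0 is free -> assigned | voices=[65 -]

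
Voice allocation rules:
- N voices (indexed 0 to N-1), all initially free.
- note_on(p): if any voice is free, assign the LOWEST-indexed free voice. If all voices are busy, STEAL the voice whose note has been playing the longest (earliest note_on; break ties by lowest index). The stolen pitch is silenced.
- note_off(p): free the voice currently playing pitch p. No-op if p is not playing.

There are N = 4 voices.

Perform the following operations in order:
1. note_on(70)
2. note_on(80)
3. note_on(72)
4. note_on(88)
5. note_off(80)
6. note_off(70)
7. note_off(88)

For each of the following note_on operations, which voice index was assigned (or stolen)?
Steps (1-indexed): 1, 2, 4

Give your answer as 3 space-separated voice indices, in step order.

Answer: 0 1 3

Derivation:
Op 1: note_on(70): voice 0 is free -> assigned | voices=[70 - - -]
Op 2: note_on(80): voice 1 is free -> assigned | voices=[70 80 - -]
Op 3: note_on(72): voice 2 is free -> assigned | voices=[70 80 72 -]
Op 4: note_on(88): voice 3 is free -> assigned | voices=[70 80 72 88]
Op 5: note_off(80): free voice 1 | voices=[70 - 72 88]
Op 6: note_off(70): free voice 0 | voices=[- - 72 88]
Op 7: note_off(88): free voice 3 | voices=[- - 72 -]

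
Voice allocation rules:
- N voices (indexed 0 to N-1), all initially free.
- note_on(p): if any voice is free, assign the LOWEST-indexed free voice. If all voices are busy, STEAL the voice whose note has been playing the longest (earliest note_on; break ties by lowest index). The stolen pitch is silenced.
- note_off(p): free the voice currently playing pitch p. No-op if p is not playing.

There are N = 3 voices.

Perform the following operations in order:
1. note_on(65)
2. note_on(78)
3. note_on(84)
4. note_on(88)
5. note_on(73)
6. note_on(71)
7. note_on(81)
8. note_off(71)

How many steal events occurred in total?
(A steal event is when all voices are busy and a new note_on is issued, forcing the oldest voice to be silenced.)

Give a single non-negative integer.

Op 1: note_on(65): voice 0 is free -> assigned | voices=[65 - -]
Op 2: note_on(78): voice 1 is free -> assigned | voices=[65 78 -]
Op 3: note_on(84): voice 2 is free -> assigned | voices=[65 78 84]
Op 4: note_on(88): all voices busy, STEAL voice 0 (pitch 65, oldest) -> assign | voices=[88 78 84]
Op 5: note_on(73): all voices busy, STEAL voice 1 (pitch 78, oldest) -> assign | voices=[88 73 84]
Op 6: note_on(71): all voices busy, STEAL voice 2 (pitch 84, oldest) -> assign | voices=[88 73 71]
Op 7: note_on(81): all voices busy, STEAL voice 0 (pitch 88, oldest) -> assign | voices=[81 73 71]
Op 8: note_off(71): free voice 2 | voices=[81 73 -]

Answer: 4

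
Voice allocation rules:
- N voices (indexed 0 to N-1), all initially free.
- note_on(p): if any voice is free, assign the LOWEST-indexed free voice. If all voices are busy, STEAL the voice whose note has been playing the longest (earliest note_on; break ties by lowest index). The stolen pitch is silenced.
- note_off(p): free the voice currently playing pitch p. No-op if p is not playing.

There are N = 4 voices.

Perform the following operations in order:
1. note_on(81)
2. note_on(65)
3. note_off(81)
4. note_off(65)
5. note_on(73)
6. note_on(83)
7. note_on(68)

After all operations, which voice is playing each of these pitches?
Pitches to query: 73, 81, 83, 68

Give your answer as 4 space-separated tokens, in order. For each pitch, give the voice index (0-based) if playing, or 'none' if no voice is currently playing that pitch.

Op 1: note_on(81): voice 0 is free -> assigned | voices=[81 - - -]
Op 2: note_on(65): voice 1 is free -> assigned | voices=[81 65 - -]
Op 3: note_off(81): free voice 0 | voices=[- 65 - -]
Op 4: note_off(65): free voice 1 | voices=[- - - -]
Op 5: note_on(73): voice 0 is free -> assigned | voices=[73 - - -]
Op 6: note_on(83): voice 1 is free -> assigned | voices=[73 83 - -]
Op 7: note_on(68): voice 2 is free -> assigned | voices=[73 83 68 -]

Answer: 0 none 1 2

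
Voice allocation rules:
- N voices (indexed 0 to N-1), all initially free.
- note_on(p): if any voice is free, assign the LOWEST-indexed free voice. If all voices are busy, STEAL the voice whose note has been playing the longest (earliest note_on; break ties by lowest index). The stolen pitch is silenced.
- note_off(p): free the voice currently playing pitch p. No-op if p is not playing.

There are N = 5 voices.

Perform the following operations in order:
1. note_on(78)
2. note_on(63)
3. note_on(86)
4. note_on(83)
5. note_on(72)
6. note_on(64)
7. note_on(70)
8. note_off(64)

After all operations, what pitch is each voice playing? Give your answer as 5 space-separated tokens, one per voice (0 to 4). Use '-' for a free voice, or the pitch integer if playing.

Answer: - 70 86 83 72

Derivation:
Op 1: note_on(78): voice 0 is free -> assigned | voices=[78 - - - -]
Op 2: note_on(63): voice 1 is free -> assigned | voices=[78 63 - - -]
Op 3: note_on(86): voice 2 is free -> assigned | voices=[78 63 86 - -]
Op 4: note_on(83): voice 3 is free -> assigned | voices=[78 63 86 83 -]
Op 5: note_on(72): voice 4 is free -> assigned | voices=[78 63 86 83 72]
Op 6: note_on(64): all voices busy, STEAL voice 0 (pitch 78, oldest) -> assign | voices=[64 63 86 83 72]
Op 7: note_on(70): all voices busy, STEAL voice 1 (pitch 63, oldest) -> assign | voices=[64 70 86 83 72]
Op 8: note_off(64): free voice 0 | voices=[- 70 86 83 72]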